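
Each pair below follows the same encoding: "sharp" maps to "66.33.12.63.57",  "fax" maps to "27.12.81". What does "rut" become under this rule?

63.72.69

s(#19)→66 and h(#8)→33: differences scale by 3, so n = 3·pos + 9. The formula is n = 3×(alphabet index, a=1) + 9.
For rut: r=18→63, u=21→72, t=20→69.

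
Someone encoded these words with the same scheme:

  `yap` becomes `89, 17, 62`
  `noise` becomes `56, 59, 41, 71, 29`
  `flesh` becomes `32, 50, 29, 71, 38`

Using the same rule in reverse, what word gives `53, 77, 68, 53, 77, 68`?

murmur

y(#25)→89 and a(#1)→17: differences scale by 3, so n = 3·pos + 14. The formula is n = 3×(alphabet index, a=1) + 14.
Reversing it on 53, 77, 68, 53, 77, 68: 53→(53−14)÷3=13=m, 77→(77−14)÷3=21=u, 68→(68−14)÷3=18=r, 53→(53−14)÷3=13=m, 77→(77−14)÷3=21=u, 68→(68−14)÷3=18=r.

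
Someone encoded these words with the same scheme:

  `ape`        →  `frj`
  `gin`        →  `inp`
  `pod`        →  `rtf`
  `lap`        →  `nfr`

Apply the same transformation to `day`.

ffa

The shift depends on letter class: consonant p→r is +2, but vowel a→f is +5. Vowels shift forward by 5 and consonants shift forward by 2.
Applying it to day: d(cons)+2=f, a(vowel)+5=f, y(cons)+2=a.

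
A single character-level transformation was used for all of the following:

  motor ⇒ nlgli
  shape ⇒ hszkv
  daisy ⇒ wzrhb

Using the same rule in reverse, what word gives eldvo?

Each pair mirrors across the alphabet (m↔n, o↔l, t↔g): positions sum to 25. Letters are reflected about the middle of the alphabet (position → 25−position): Atbash.
Undoing it on eldvo: e↔v, l↔o, d↔w, v↔e, o↔l.

vowel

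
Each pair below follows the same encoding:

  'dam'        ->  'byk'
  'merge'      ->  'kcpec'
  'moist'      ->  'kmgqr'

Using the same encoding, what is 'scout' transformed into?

Compare letters: d→b is +24, a→y is +24, m→k is +24 — a constant shift. Every letter moves 24 places later in the alphabet, wrapping around z→a.
Applying it to scout: s+24=q, c+24=a, o+24=m, u+24=s, t+24=r.

qamsr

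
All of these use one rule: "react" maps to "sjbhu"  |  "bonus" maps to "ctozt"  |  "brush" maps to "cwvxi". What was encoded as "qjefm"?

Shifts by position in react: pos 0: r→s (+1), pos 1: e→j (+5), pos 2: a→b (+1), pos 3: c→h (+5) — repeating every 2. A repeating key of period 2 is used — shifts +1, +5 over and over.
Decoding qjefm: q−1=p, j−5=e, e−1=d, f−5=a, m−1=l.

pedal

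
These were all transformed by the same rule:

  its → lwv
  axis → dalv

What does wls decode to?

Compare letters: i→l is +3, t→w is +3, s→v is +3 — a constant shift. Each letter is shifted forward by 3 in the alphabet (a Caesar shift of +3).
Undoing it on wls: w−3=t, l−3=i, s−3=p.

tip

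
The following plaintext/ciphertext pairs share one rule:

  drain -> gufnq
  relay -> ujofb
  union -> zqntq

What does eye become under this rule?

jbj

The shift depends on letter class: consonant d→g is +3, but vowel a→f is +5. The rule splits by letter class: vowels +5, consonants +3.
For eye: e(vowel)+5=j, y(cons)+3=b, e(vowel)+5=j.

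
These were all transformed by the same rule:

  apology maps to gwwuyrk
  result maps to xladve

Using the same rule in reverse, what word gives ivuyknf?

compact

The shift increases by 1 at each position, starting from +6: 6, 7, 8, ….
Decoding ivuyknf: i−6=c, v−7=o, u−8=m, y−9=p, k−10=a, n−11=c, f−12=t.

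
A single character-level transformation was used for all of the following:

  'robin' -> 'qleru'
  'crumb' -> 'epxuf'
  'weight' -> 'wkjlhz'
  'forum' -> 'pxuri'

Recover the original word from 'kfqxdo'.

The output letters match the input read backwards, each shifted +3: robin reversed is nibor. Read the word backwards and shift each letter +3.
Decoding kfqxdo: shift back: k−3=h, f−3=c, q−3=n, x−3=u, d−3=a, o−3=l → hcnual; then reverse → launch.

launch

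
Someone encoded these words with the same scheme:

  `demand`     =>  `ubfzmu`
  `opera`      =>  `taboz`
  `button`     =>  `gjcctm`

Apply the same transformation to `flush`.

d(3)→u(20) and e(4)→b(1) fit y≡7x+25 (mod 26); the inverse of 7 mod 26 is 15. Treating letters as 0–25, the rule is x ↦ 7x + 25 (mod 26).
For flush: f(5)→7·5+25≡8=i; l(11)→7·11+25≡24=y; u(20)→7·20+25≡9=j; s(18)→7·18+25≡21=v; h(7)→7·7+25≡22=w (all mod 26).

iyjvw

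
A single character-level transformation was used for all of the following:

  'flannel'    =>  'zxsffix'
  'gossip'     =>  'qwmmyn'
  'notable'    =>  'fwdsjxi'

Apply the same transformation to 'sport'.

mnwvd

f(5)→z(25) and l(11)→x(23) fit y≡17x+18 (mod 26); the inverse of 17 mod 26 is 23. Treating letters as 0–25, the rule is x ↦ 17x + 18 (mod 26).
On sport: s(18)→17·18+18≡12=m; p(15)→17·15+18≡13=n; o(14)→17·14+18≡22=w; r(17)→17·17+18≡21=v; t(19)→17·19+18≡3=d (all mod 26).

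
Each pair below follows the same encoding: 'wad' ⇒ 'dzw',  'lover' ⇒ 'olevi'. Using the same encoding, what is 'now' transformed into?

Each pair mirrors across the alphabet (w↔d, a↔z, d↔w): positions sum to 25. Each letter is replaced by its mirror in the alphabet: a↔z, b↔y, c↔x, and so on (the Atbash cipher).
For now: n↔m, o↔l, w↔d.

mld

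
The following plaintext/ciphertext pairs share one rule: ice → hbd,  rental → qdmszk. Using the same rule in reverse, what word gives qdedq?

refer

Compare letters: i→h is +25, c→b is +25, e→d is +25 — a constant shift. It's a constant shift of +25 (ROT25).
Reversing it on qdedq: q−25=r, d−25=e, e−25=f, d−25=e, q−25=r.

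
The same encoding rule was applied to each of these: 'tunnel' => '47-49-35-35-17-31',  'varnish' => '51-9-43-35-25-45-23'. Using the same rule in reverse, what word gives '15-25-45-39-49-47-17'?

t(#20)→47 and u(#21)→49: differences scale by 2, so n = 2·pos + 7. The formula is n = 2×(alphabet index, a=1) + 7.
Decoding 15-25-45-39-49-47-17: 15→(15−7)÷2=4=d, 25→(25−7)÷2=9=i, 45→(45−7)÷2=19=s, 39→(39−7)÷2=16=p, 49→(49−7)÷2=21=u, 47→(47−7)÷2=20=t, 17→(17−7)÷2=5=e.

dispute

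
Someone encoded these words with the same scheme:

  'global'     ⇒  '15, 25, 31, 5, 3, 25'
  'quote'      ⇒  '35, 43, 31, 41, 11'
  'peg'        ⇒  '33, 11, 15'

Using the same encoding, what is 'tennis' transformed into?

41, 11, 29, 29, 19, 39

g(#7)→15 and l(#12)→25: differences scale by 2, so n = 2·pos + 1. The formula is n = 2×(alphabet index, a=1) + 1.
For tennis: t=20→41, e=5→11, n=14→29, n=14→29, i=9→19, s=19→39.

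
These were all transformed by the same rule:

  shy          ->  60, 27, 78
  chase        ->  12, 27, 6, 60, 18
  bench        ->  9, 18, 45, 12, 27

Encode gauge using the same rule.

24, 6, 66, 24, 18

s(#19)→60 and h(#8)→27: differences scale by 3, so n = 3·pos + 3. The formula is n = 3×(alphabet index, a=1) + 3.
For gauge: g=7→24, a=1→6, u=21→66, g=7→24, e=5→18.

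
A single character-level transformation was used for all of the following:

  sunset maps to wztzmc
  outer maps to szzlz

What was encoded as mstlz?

Each letter shifts forward by (position + 4), i.e. 4, 5, 6, … — the shift grows by one for each successive letter.
Undoing it on mstlz: m−4=i, s−5=n, t−6=n, l−7=e, z−8=r.

inner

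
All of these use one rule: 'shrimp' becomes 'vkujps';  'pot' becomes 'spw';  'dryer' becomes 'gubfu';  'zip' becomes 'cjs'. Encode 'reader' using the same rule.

ufbgfu

The shift depends on letter class: consonant s→v is +3, but vowel i→j is +1. Two shifts are in play — +1 for a/e/i/o/u, +3 for every other letter.
For reader: r(cons)+3=u, e(vowel)+1=f, a(vowel)+1=b, d(cons)+3=g, e(vowel)+1=f, r(cons)+3=u.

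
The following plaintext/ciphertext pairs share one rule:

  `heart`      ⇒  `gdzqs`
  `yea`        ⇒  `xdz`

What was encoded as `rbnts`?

Compare letters: h→g is +25, e→d is +25, a→z is +25 — a constant shift. Each letter is shifted forward by 25 in the alphabet (a Caesar shift of +25).
Decoding rbnts: r−25=s, b−25=c, n−25=o, t−25=u, s−25=t.

scout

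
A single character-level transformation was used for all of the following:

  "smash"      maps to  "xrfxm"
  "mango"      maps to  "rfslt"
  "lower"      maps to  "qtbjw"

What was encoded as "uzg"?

Each letter is shifted forward by 5 in the alphabet (a Caesar shift of +5).
Decoding uzg: u−5=p, z−5=u, g−5=b.

pub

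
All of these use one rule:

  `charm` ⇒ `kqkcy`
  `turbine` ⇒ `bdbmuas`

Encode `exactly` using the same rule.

In charm: c→k is +8, h→q is +9, a→k is +10, r→c is +11 — the shift increases by 1 each position. Each letter shifts forward by (position + 8), i.e. 8, 9, 10, … — the shift grows by one for each successive letter.
Applying it to exactly: e+8=m, x+9=g, a+10=k, c+11=n, t+12=f, l+13=y, y+14=m.

mgknfym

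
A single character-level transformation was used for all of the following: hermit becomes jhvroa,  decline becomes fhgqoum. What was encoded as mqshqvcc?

knockout

In hermit: h→j is +2, e→h is +3, r→v is +4, m→r is +5 — the shift increases by 1 each position. Each letter shifts forward by (position + 2), i.e. 2, 3, 4, … — the shift grows by one for each successive letter.
Undoing it on mqshqvcc: m−2=k, q−3=n, s−4=o, h−5=c, q−6=k, v−7=o, c−8=u, c−9=t.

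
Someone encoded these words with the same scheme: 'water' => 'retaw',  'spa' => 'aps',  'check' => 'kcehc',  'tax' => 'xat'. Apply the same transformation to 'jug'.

guj

The output letters match the input read backwards: water reversed is retaw. It's just the letters in reverse order.
For jug: reverse → guj.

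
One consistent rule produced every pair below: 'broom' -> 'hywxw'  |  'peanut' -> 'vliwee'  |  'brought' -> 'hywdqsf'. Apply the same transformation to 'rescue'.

Each letter shifts forward by (position + 6), i.e. 6, 7, 8, … — the shift grows by one for each successive letter.
On rescue: r+6=x, e+7=l, s+8=a, c+9=l, u+10=e, e+11=p.

xlalep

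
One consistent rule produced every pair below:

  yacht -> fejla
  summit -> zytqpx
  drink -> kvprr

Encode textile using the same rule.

It's a Vigenère-style cipher with numeric key [7,4]: position i shifts by key[i mod 2].
On textile: t+7=a, e+4=i, x+7=e, t+4=x, i+7=p, l+4=p, e+7=l.

aiexppl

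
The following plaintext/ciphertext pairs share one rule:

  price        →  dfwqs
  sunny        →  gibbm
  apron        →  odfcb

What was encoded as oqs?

Compare letters: p→d is +14, r→f is +14, i→w is +14 — a constant shift. Every letter moves 14 places later in the alphabet, wrapping around z→a.
Undoing it on oqs: o−14=a, q−14=c, s−14=e.

ace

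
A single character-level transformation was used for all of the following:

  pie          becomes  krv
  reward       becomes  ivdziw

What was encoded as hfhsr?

This is the alphabet-reversal cipher (Atbash): a becomes z, b becomes y, etc.
Decoding hfhsr: h↔s, f↔u, h↔s, s↔h, r↔i.

sushi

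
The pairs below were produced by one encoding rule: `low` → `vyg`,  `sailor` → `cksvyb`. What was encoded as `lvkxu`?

Compare letters: l→v is +10, o→y is +10, w→g is +10 — a constant shift. It's a constant shift of +10 (ROT10).
Decoding lvkxu: l−10=b, v−10=l, k−10=a, x−10=n, u−10=k.

blank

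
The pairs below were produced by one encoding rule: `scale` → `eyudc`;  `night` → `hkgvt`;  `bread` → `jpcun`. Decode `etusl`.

stamp

s(18)→e(4) and c(2)→y(24) fit y≡15x+20 (mod 26); the inverse of 15 mod 26 is 7. Treating letters as 0–25, the rule is x ↦ 15x + 20 (mod 26).
Decoding etusl: e(4)→7·(4−20)≡18=s; t(19)→7·(19−20)≡19=t; u(20)→7·(20−20)≡0=a; s(18)→7·(18−20)≡12=m; l(11)→7·(11−20)≡15=p (all mod 26).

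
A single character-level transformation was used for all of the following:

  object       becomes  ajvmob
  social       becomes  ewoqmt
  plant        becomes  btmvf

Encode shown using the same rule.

Shifts by position in object: pos 0: o→a (+12), pos 1: b→j (+8), pos 2: j→v (+12), pos 3: e→m (+8) — repeating every 2. The shifts repeat in a cycle of length 2: positions 0,1,… shift by +12, +8, then the pattern repeats.
On shown: s+12=e, h+8=p, o+12=a, w+8=e, n+12=z.

epaez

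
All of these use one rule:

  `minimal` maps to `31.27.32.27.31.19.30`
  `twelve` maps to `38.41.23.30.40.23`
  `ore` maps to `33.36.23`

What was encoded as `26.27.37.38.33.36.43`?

Each letter is replaced by its alphabet position (a=1..z=26) + 18.
Undoing it on 26.27.37.38.33.36.43: 26→(26−18)÷1=8=h, 27→(27−18)÷1=9=i, 37→(37−18)÷1=19=s, 38→(38−18)÷1=20=t, 33→(33−18)÷1=15=o, 36→(36−18)÷1=18=r, 43→(43−18)÷1=25=y.

history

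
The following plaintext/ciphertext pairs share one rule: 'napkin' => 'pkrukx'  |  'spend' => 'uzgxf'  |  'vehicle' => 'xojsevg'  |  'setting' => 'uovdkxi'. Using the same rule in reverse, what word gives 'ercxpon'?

channel

Shifts by position in napkin: pos 0: n→p (+2), pos 1: a→k (+10), pos 2: p→r (+2), pos 3: k→u (+10) — repeating every 2. It's a Vigenère-style cipher with numeric key [2,10]: position i shifts by key[i mod 2].
Reversing it on ercxpon: e−2=c, r−10=h, c−2=a, x−10=n, p−2=n, o−10=e, n−2=l.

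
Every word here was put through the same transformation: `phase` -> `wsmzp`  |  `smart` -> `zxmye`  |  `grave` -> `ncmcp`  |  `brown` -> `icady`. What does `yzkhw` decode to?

A repeating key of period 3 is used — shifts +7, +11, +12 over and over.
Decoding yzkhw: y−7=r, z−11=o, k−12=y, h−7=a, w−11=l.

royal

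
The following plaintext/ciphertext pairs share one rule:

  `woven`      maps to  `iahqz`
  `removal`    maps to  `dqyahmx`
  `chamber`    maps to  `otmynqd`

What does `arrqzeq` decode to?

offense

This is a Caesar cipher with shift 12.
Undoing it on arrqzeq: a−12=o, r−12=f, r−12=f, q−12=e, z−12=n, e−12=s, q−12=e.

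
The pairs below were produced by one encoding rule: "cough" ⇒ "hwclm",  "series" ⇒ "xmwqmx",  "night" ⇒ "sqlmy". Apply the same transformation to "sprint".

The shift depends on letter class: consonant c→h is +5, but vowel o→w is +8. The rule splits by letter class: vowels +8, consonants +5.
For sprint: s(cons)+5=x, p(cons)+5=u, r(cons)+5=w, i(vowel)+8=q, n(cons)+5=s, t(cons)+5=y.

xuwqsy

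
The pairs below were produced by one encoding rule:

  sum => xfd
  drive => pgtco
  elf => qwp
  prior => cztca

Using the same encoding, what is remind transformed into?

oytxpc

The word is reversed, then every letter is shifted forward by 11.
On remind: reverse → dnimer; then shift: d+11=o, n+11=y, i+11=t, m+11=x, e+11=p, r+11=c.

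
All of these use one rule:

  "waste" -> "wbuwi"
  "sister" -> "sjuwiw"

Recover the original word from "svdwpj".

In waste: w→w is +0, a→b is +1, s→u is +2, t→w is +3 — the shift increases by 1 each position. The shift increases by 1 at each position, starting from +0: 0, 1, 2, ….
Reversing it on svdwpj: s−0=s, v−1=u, d−2=b, w−3=t, p−4=l, j−5=e.

subtle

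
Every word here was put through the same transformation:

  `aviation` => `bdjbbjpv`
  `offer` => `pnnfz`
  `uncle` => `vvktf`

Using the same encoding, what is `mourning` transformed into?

upvzvjvo

The shift depends on letter class: consonant v→d is +8, but vowel a→b is +1. Vowels shift forward by 1 and consonants shift forward by 8.
Applying it to mourning: m(cons)+8=u, o(vowel)+1=p, u(vowel)+1=v, r(cons)+8=z, n(cons)+8=v, i(vowel)+1=j, n(cons)+8=v, g(cons)+8=o.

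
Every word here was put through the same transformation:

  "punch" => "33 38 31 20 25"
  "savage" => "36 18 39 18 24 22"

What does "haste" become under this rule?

25 18 36 37 22

Each letter is replaced by its alphabet position (a=1..z=26) + 17.
For haste: h=8→25, a=1→18, s=19→36, t=20→37, e=5→22.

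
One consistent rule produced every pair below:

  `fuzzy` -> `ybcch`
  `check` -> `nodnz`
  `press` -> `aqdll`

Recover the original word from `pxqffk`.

maroon

f(5)→y(24) and u(20)→b(1) fit y≡21x+23 (mod 26); the inverse of 21 mod 26 is 5. This is an affine cipher: with a=0,…,z=25, each position x becomes (21x+23) mod 26.
Reversing it on pxqffk: p(15)→5·(15−23)≡12=m; x(23)→5·(23−23)≡0=a; q(16)→5·(16−23)≡17=r; f(5)→5·(5−23)≡14=o; f(5)→5·(5−23)≡14=o; k(10)→5·(10−23)≡13=n (all mod 26).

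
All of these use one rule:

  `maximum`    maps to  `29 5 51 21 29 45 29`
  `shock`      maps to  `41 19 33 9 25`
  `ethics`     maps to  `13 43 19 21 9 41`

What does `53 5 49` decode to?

m(#13)→29 and a(#1)→5: differences scale by 2, so n = 2·pos + 3. The formula is n = 2×(alphabet index, a=1) + 3.
Undoing it on 53 5 49: 53→(53−3)÷2=25=y, 5→(5−3)÷2=1=a, 49→(49−3)÷2=23=w.

yaw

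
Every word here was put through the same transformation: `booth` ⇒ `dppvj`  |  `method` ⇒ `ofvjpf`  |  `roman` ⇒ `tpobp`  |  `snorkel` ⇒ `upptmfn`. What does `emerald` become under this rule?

foftbnf

The shift depends on letter class: consonant b→d is +2, but vowel o→p is +1. Vowels shift forward by 1 and consonants shift forward by 2.
On emerald: e(vowel)+1=f, m(cons)+2=o, e(vowel)+1=f, r(cons)+2=t, a(vowel)+1=b, l(cons)+2=n, d(cons)+2=f.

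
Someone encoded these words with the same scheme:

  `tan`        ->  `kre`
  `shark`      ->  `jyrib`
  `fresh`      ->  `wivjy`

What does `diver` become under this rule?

uzmvi

Every letter moves 17 places later in the alphabet, wrapping around z→a.
For diver: d+17=u, i+17=z, v+17=m, e+17=v, r+17=i.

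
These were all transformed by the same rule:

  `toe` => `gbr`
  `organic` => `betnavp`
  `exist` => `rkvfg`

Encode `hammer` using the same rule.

unzzre

Compare letters: t→g is +13, o→b is +13, e→r is +13 — a constant shift. This is a Caesar cipher with shift 13.
On hammer: h+13=u, a+13=n, m+13=z, m+13=z, e+13=r, r+13=e.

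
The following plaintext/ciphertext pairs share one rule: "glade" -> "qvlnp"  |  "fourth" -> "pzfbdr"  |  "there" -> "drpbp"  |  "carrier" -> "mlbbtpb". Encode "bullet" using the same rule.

Vowels shift forward by 11 and consonants shift forward by 10.
On bullet: b(cons)+10=l, u(vowel)+11=f, l(cons)+10=v, l(cons)+10=v, e(vowel)+11=p, t(cons)+10=d.

lfvvpd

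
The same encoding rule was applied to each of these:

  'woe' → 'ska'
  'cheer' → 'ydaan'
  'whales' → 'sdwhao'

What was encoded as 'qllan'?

This is a Caesar cipher with shift 22.
Reversing it on qllan: q−22=u, l−22=p, l−22=p, a−22=e, n−22=r.

upper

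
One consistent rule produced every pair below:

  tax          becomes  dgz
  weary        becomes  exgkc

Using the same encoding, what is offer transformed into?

The output letters match the input read backwards, each shifted +6: tax reversed is xat. The word is reversed, then every letter is shifted forward by 6.
On offer: reverse → reffo; then shift: r+6=x, e+6=k, f+6=l, f+6=l, o+6=u.

xkllu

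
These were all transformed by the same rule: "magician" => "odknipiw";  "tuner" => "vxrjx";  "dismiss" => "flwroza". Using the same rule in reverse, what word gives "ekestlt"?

channel

Each letter shifts forward by (position + 2), i.e. 2, 3, 4, … — the shift grows by one for each successive letter.
Decoding ekestlt: e−2=c, k−3=h, e−4=a, s−5=n, t−6=n, l−7=e, t−8=l.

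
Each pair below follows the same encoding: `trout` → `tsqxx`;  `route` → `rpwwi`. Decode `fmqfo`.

In trout: t→t is +0, r→s is +1, o→q is +2, u→x is +3 — the shift increases by 1 each position. Letter i (0-indexed) is shifted by i+0, so successive shifts are 0, 1, 2, ….
Undoing it on fmqfo: f−0=f, m−1=l, q−2=o, f−3=c, o−4=k.

flock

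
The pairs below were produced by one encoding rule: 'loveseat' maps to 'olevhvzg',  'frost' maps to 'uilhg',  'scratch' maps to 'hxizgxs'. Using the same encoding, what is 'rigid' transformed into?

irtrw

Each letter is replaced by its mirror in the alphabet: a↔z, b↔y, c↔x, and so on (the Atbash cipher).
Applying it to rigid: r↔i, i↔r, g↔t, i↔r, d↔w.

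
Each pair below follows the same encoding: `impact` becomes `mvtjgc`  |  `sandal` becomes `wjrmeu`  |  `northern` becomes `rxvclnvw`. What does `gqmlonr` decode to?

chicken

A repeating key of period 2 is used — shifts +4, +9 over and over.
Reversing it on gqmlonr: g−4=c, q−9=h, m−4=i, l−9=c, o−4=k, n−9=e, r−4=n.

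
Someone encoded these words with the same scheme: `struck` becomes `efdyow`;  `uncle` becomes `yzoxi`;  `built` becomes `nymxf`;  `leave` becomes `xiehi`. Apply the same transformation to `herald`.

tidexp

Two shifts are in play — +4 for a/e/i/o/u, +12 for every other letter.
For herald: h(cons)+12=t, e(vowel)+4=i, r(cons)+12=d, a(vowel)+4=e, l(cons)+12=x, d(cons)+12=p.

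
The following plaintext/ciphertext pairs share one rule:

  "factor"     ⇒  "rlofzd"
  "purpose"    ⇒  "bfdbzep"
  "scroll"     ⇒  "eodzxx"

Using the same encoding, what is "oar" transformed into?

zld

The shift depends on letter class: consonant f→r is +12, but vowel a→l is +11. The rule splits by letter class: vowels +11, consonants +12.
On oar: o(vowel)+11=z, a(vowel)+11=l, r(cons)+12=d.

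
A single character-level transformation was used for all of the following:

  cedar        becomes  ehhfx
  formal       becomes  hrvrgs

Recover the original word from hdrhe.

Letter i (0-indexed) is shifted by i+2, so successive shifts are 2, 3, 4, ….
Decoding hdrhe: h−2=f, d−3=a, r−4=n, h−5=c, e−6=y.

fancy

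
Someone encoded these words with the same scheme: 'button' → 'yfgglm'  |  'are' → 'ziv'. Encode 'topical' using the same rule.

Each letter is replaced by its mirror in the alphabet: a↔z, b↔y, c↔x, and so on (the Atbash cipher).
On topical: t↔g, o↔l, p↔k, i↔r, c↔x, a↔z, l↔o.

glkrxzo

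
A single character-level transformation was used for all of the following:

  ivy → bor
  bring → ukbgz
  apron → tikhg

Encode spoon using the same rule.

lihhg

Compare letters: i→b is +19, v→o is +19, y→r is +19 — a constant shift. This is a Caesar cipher with shift 19.
Applying it to spoon: s+19=l, p+19=i, o+19=h, o+19=h, n+19=g.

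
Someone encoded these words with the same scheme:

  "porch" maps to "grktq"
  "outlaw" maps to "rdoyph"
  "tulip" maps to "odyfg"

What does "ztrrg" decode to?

p(15)→g(6) and o(14)→r(17) fit y≡15x+15 (mod 26); the inverse of 15 mod 26 is 7. This is an affine cipher: with a=0,…,z=25, each position x becomes (15x+15) mod 26.
Reversing it on ztrrg: z(25)→7·(25−15)≡18=s; t(19)→7·(19−15)≡2=c; r(17)→7·(17−15)≡14=o; r(17)→7·(17−15)≡14=o; g(6)→7·(6−15)≡15=p (all mod 26).

scoop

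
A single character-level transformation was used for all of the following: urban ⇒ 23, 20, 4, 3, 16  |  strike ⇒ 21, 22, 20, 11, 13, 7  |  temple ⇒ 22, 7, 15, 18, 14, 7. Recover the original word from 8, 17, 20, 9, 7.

forge

u is letter #21 and maps to 23: an offset of 2. The number is (letter's place in the alphabet, a=1) + 2.
Decoding 8, 17, 20, 9, 7: 8→(8−2)÷1=6=f, 17→(17−2)÷1=15=o, 20→(20−2)÷1=18=r, 9→(9−2)÷1=7=g, 7→(7−2)÷1=5=e.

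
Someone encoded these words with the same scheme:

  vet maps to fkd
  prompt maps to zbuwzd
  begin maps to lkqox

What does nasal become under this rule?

The shift depends on letter class: consonant v→f is +10, but vowel e→k is +6. Vowels shift forward by 6 and consonants shift forward by 10.
For nasal: n(cons)+10=x, a(vowel)+6=g, s(cons)+10=c, a(vowel)+6=g, l(cons)+10=v.

xgcgv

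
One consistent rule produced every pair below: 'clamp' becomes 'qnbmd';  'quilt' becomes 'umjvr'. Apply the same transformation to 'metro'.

psufn

The output letters match the input read backwards, each shifted +1: clamp reversed is pmalc. Two steps: reverse the string, then apply a Caesar shift of +1.
On metro: reverse → ortem; then shift: o+1=p, r+1=s, t+1=u, e+1=f, m+1=n.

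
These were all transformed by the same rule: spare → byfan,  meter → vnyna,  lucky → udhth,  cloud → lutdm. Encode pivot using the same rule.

yraxc

Shifts by position in spare: pos 0: s→b (+9), pos 1: p→y (+9), pos 2: a→f (+5), pos 3: r→a (+9), pos 4: e→n (+9) — repeating every 3. A repeating key of period 3 is used — shifts +9, +9, +5 over and over.
Applying it to pivot: p+9=y, i+9=r, v+5=a, o+9=x, t+9=c.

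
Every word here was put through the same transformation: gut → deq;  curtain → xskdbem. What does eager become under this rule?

Two steps: reverse the string, then apply a Caesar shift of +10.
For eager: reverse → regae; then shift: r+10=b, e+10=o, g+10=q, a+10=k, e+10=o.

boqko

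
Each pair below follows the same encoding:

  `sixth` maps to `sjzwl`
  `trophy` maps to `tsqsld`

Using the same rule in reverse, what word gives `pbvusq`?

patrol

Letter i (0-indexed) is shifted by i+0, so successive shifts are 0, 1, 2, ….
Undoing it on pbvusq: p−0=p, b−1=a, v−2=t, u−3=r, s−4=o, q−5=l.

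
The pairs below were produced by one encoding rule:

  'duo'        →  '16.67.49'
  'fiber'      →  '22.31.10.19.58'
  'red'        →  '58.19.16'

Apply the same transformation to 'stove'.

61.64.49.70.19

d(#4)→16 and u(#21)→67: differences scale by 3, so n = 3·pos + 4. The formula is n = 3×(alphabet index, a=1) + 4.
On stove: s=19→61, t=20→64, o=15→49, v=22→70, e=5→19.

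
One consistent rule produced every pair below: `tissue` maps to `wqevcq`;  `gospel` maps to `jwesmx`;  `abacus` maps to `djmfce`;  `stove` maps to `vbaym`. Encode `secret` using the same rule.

vmoumf

Shifts by position in tissue: pos 0: t→w (+3), pos 1: i→q (+8), pos 2: s→e (+12), pos 3: s→v (+3), pos 4: u→c (+8), pos 5: e→q (+12) — repeating every 3. It's a Vigenère-style cipher with numeric key [3,8,12]: position i shifts by key[i mod 3].
On secret: s+3=v, e+8=m, c+12=o, r+3=u, e+8=m, t+12=f.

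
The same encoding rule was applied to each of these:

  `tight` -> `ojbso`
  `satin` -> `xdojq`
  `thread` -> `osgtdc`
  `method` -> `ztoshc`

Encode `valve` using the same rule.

This is an affine cipher: with a=0,…,z=25, each position x becomes (17x+3) mod 26.
For valve: v(21)→17·21+3≡22=w; a(0)→17·0+3≡3=d; l(11)→17·11+3≡8=i; v(21)→17·21+3≡22=w; e(4)→17·4+3≡19=t (all mod 26).

wdiwt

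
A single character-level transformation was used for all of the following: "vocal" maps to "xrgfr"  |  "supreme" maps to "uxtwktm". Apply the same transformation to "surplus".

The shift increases by 1 at each position, starting from +2: 2, 3, 4, ….
On surplus: s+2=u, u+3=x, r+4=v, p+5=u, l+6=r, u+7=b, s+8=a.

uxvurba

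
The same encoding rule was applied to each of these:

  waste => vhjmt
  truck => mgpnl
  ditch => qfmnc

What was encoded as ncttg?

w(22)→v(21) and a(0)→h(7) fit y≡3x+7 (mod 26); the inverse of 3 mod 26 is 9. Each letter's alphabet position (a=0..z=25) is mapped through 3·x+7 mod 26 — an affine cipher.
Decoding ncttg: n(13)→9·(13−7)≡2=c; c(2)→9·(2−7)≡7=h; t(19)→9·(19−7)≡4=e; t(19)→9·(19−7)≡4=e; g(6)→9·(6−7)≡17=r (all mod 26).

cheer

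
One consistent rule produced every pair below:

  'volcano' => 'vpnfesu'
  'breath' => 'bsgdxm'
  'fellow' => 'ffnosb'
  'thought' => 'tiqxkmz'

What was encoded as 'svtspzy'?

surplus

The shift increases by 1 at each position, starting from +0: 0, 1, 2, ….
Undoing it on svtspzy: s−0=s, v−1=u, t−2=r, s−3=p, p−4=l, z−5=u, y−6=s.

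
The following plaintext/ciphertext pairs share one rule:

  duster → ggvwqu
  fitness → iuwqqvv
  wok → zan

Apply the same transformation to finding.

iuqguqj

The shift depends on letter class: consonant d→g is +3, but vowel u→g is +12. Two shifts are in play — +12 for a/e/i/o/u, +3 for every other letter.
Applying it to finding: f(cons)+3=i, i(vowel)+12=u, n(cons)+3=q, d(cons)+3=g, i(vowel)+12=u, n(cons)+3=q, g(cons)+3=j.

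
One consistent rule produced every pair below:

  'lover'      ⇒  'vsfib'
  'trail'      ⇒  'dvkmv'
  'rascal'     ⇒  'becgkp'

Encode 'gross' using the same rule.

qvywc

Shifts by position in lover: pos 0: l→v (+10), pos 1: o→s (+4), pos 2: v→f (+10), pos 3: e→i (+4) — repeating every 2. A repeating key of period 2 is used — shifts +10, +4 over and over.
Applying it to gross: g+10=q, r+4=v, o+10=y, s+4=w, s+10=c.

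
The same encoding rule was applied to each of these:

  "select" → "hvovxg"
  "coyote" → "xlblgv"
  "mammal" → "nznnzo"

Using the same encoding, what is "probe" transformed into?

kilyv

Each letter is replaced by its mirror in the alphabet: a↔z, b↔y, c↔x, and so on (the Atbash cipher).
On probe: p↔k, r↔i, o↔l, b↔y, e↔v.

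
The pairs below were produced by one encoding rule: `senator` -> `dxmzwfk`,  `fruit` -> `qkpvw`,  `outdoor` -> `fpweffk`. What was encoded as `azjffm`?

s(18)→d(3) and e(4)→x(23) fit y≡19x+25 (mod 26); the inverse of 19 mod 26 is 11. Each letter's alphabet position (a=0..z=25) is mapped through 19·x+25 mod 26 — an affine cipher.
Undoing it on azjffm: a(0)→11·(0−25)≡11=l; z(25)→11·(25−25)≡0=a; j(9)→11·(9−25)≡6=g; f(5)→11·(5−25)≡14=o; f(5)→11·(5−25)≡14=o; m(12)→11·(12−25)≡13=n (all mod 26).

lagoon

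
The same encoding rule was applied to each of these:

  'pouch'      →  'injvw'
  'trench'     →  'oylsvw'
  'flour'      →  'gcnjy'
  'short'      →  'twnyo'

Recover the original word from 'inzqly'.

p(15)→i(8) and o(14)→n(13) fit y≡21x+5 (mod 26); the inverse of 21 mod 26 is 5. Treating letters as 0–25, the rule is x ↦ 21x + 5 (mod 26).
Reversing it on inzqly: i(8)→5·(8−5)≡15=p; n(13)→5·(13−5)≡14=o; z(25)→5·(25−5)≡22=w; q(16)→5·(16−5)≡3=d; l(11)→5·(11−5)≡4=e; y(24)→5·(24−5)≡17=r (all mod 26).

powder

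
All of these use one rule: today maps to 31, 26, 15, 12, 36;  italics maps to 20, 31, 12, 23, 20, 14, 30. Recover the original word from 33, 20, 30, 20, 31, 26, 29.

t is letter #20 and maps to 31: an offset of 11. Letters become their 1-based position plus 11 (so a→12, b→13, …).
Undoing it on 33, 20, 30, 20, 31, 26, 29: 33→(33−11)÷1=22=v, 20→(20−11)÷1=9=i, 30→(30−11)÷1=19=s, 20→(20−11)÷1=9=i, 31→(31−11)÷1=20=t, 26→(26−11)÷1=15=o, 29→(29−11)÷1=18=r.

visitor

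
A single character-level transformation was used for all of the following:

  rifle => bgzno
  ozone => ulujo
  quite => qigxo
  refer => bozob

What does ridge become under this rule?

bgdko

r(17)→b(1) and i(8)→g(6) fit y≡11x+22 (mod 26); the inverse of 11 mod 26 is 19. Each letter's alphabet position (a=0..z=25) is mapped through 11·x+22 mod 26 — an affine cipher.
For ridge: r(17)→11·17+22≡1=b; i(8)→11·8+22≡6=g; d(3)→11·3+22≡3=d; g(6)→11·6+22≡10=k; e(4)→11·4+22≡14=o (all mod 26).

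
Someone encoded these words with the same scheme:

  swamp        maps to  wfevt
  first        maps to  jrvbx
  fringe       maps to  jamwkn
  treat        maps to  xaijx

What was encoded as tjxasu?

The shifts repeat in a cycle of length 2: positions 0,1,… shift by +4, +9, then the pattern repeats.
Undoing it on tjxasu: t−4=p, j−9=a, x−4=t, a−9=r, s−4=o, u−9=l.

patrol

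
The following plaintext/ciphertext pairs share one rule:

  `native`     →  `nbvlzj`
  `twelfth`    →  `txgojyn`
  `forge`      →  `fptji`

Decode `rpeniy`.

In native: n→n is +0, a→b is +1, t→v is +2, i→l is +3 — the shift increases by 1 each position. The shift increases by 1 at each position, starting from +0: 0, 1, 2, ….
Undoing it on rpeniy: r−0=r, p−1=o, e−2=c, n−3=k, i−4=e, y−5=t.

rocket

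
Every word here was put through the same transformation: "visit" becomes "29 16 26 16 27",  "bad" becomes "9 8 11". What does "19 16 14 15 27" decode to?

v is letter #22 and maps to 29: an offset of 7. Letters become their 1-based position plus 7 (so a→8, b→9, …).
Decoding 19 16 14 15 27: 19→(19−7)÷1=12=l, 16→(16−7)÷1=9=i, 14→(14−7)÷1=7=g, 15→(15−7)÷1=8=h, 27→(27−7)÷1=20=t.

light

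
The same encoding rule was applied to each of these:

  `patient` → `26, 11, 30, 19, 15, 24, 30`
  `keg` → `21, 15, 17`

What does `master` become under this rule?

The number is (letter's place in the alphabet, a=1) + 10.
For master: m=13→23, a=1→11, s=19→29, t=20→30, e=5→15, r=18→28.

23, 11, 29, 30, 15, 28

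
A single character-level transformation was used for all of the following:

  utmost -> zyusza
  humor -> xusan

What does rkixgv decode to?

parcel

The output letters match the input read backwards, each shifted +6: utmost reversed is tsomtu. Read the word backwards and shift each letter +6.
Reversing it on rkixgv: shift back: r−6=l, k−6=e, i−6=c, x−6=r, g−6=a, v−6=p → lecrap; then reverse → parcel.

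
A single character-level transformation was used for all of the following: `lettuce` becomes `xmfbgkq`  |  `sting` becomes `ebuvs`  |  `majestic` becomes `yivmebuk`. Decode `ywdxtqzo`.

morphing

Shifts by position in lettuce: pos 0: l→x (+12), pos 1: e→m (+8), pos 2: t→f (+12), pos 3: t→b (+8) — repeating every 2. It's a Vigenère-style cipher with numeric key [12,8]: position i shifts by key[i mod 2].
Undoing it on ywdxtqzo: y−12=m, w−8=o, d−12=r, x−8=p, t−12=h, q−8=i, z−12=n, o−8=g.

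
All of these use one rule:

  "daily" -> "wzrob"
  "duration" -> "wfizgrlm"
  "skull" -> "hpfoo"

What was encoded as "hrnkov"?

Each pair mirrors across the alphabet (d↔w, a↔z, i↔r): positions sum to 25. Letters are reflected about the middle of the alphabet (position → 25−position): Atbash.
Reversing it on hrnkov: h↔s, r↔i, n↔m, k↔p, o↔l, v↔e.

simple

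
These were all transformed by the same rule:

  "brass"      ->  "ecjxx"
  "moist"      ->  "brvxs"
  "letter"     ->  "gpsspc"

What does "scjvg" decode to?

Treating letters as 0–25, the rule is x ↦ 21x + 9 (mod 26).
Decoding scjvg: s(18)→5·(18−9)≡19=t; c(2)→5·(2−9)≡17=r; j(9)→5·(9−9)≡0=a; v(21)→5·(21−9)≡8=i; g(6)→5·(6−9)≡11=l (all mod 26).

trail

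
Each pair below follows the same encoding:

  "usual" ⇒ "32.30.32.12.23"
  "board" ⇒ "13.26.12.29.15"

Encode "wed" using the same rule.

34.16.15

u is letter #21 and maps to 32: an offset of 11. Each letter is replaced by its alphabet position (a=1..z=26) + 11.
For wed: w=23→34, e=5→16, d=4→15.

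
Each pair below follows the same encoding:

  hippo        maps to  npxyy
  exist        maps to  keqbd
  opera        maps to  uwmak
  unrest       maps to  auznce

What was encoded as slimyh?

In hippo: h→n is +6, i→p is +7, p→x is +8, p→y is +9 — the shift increases by 1 each position. Letter i (0-indexed) is shifted by i+6, so successive shifts are 6, 7, 8, ….
Reversing it on slimyh: s−6=m, l−7=e, i−8=a, m−9=d, y−10=o, h−11=w.

meadow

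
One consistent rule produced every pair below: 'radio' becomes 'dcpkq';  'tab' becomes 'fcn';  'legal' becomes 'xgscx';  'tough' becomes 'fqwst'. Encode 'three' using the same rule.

ftdgg

The shift depends on letter class: consonant r→d is +12, but vowel a→c is +2. The rule splits by letter class: vowels +2, consonants +12.
On three: t(cons)+12=f, h(cons)+12=t, r(cons)+12=d, e(vowel)+2=g, e(vowel)+2=g.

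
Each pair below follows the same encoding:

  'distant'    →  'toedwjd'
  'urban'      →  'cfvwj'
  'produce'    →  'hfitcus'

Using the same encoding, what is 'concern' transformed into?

uijusfj

d(3)→t(19) and i(8)→o(14) fit y≡25x+22 (mod 26); the inverse of 25 mod 26 is 25. Treating letters as 0–25, the rule is x ↦ 25x + 22 (mod 26).
Applying it to concern: c(2)→25·2+22≡20=u; o(14)→25·14+22≡8=i; n(13)→25·13+22≡9=j; c(2)→25·2+22≡20=u; e(4)→25·4+22≡18=s; r(17)→25·17+22≡5=f; n(13)→25·13+22≡9=j (all mod 26).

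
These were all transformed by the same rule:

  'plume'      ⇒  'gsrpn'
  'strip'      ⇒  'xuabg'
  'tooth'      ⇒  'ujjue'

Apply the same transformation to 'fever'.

p(15)→g(6) and l(11)→s(18) fit y≡23x+25 (mod 26); the inverse of 23 mod 26 is 17. This is an affine cipher: with a=0,…,z=25, each position x becomes (23x+25) mod 26.
For fever: f(5)→23·5+25≡10=k; e(4)→23·4+25≡13=n; v(21)→23·21+25≡14=o; e(4)→23·4+25≡13=n; r(17)→23·17+25≡0=a (all mod 26).

knona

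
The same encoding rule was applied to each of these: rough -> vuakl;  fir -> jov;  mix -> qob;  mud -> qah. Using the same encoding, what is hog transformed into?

The shift depends on letter class: consonant r→v is +4, but vowel o→u is +6. The rule splits by letter class: vowels +6, consonants +4.
Applying it to hog: h(cons)+4=l, o(vowel)+6=u, g(cons)+4=k.

luk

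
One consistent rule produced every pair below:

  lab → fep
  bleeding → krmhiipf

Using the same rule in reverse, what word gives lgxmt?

The output letters match the input read backwards, each shifted +4: lab reversed is bal. Two steps: reverse the string, then apply a Caesar shift of +4.
Reversing it on lgxmt: shift back: l−4=h, g−4=c, x−4=t, m−4=i, t−4=p → hctip; then reverse → pitch.

pitch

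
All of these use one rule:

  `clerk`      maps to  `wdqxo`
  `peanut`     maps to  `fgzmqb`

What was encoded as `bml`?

The output letters match the input read backwards, each shifted +12: clerk reversed is krelc. The word is reversed, then every letter is shifted forward by 12.
Undoing it on bml: shift back: b−12=p, m−12=a, l−12=z → paz; then reverse → zap.

zap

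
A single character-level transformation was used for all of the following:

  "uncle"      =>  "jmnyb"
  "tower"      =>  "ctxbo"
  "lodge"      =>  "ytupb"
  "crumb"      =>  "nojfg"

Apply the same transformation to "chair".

nwzdo

Treating letters as 0–25, the rule is x ↦ 7x + 25 (mod 26).
Applying it to chair: c(2)→7·2+25≡13=n; h(7)→7·7+25≡22=w; a(0)→7·0+25≡25=z; i(8)→7·8+25≡3=d; r(17)→7·17+25≡14=o (all mod 26).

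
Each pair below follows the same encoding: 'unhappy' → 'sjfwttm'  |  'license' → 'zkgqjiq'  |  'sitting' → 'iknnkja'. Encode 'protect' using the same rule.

tdonqgn

u(20)→s(18) and n(13)→j(9) fit y≡5x+22 (mod 26); the inverse of 5 mod 26 is 21. Each letter's alphabet position (a=0..z=25) is mapped through 5·x+22 mod 26 — an affine cipher.
Applying it to protect: p(15)→5·15+22≡19=t; r(17)→5·17+22≡3=d; o(14)→5·14+22≡14=o; t(19)→5·19+22≡13=n; e(4)→5·4+22≡16=q; c(2)→5·2+22≡6=g; t(19)→5·19+22≡13=n (all mod 26).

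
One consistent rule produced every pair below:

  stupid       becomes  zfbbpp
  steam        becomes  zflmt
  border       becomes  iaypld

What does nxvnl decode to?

globe

Shifts by position in stupid: pos 0: s→z (+7), pos 1: t→f (+12), pos 2: u→b (+7), pos 3: p→b (+12) — repeating every 2. The shifts repeat in a cycle of length 2: positions 0,1,… shift by +7, +12, then the pattern repeats.
Decoding nxvnl: n−7=g, x−12=l, v−7=o, n−12=b, l−7=e.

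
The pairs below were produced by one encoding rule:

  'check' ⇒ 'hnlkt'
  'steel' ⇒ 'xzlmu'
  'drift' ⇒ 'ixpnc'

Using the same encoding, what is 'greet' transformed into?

lxlmc

In check: c→h is +5, h→n is +6, e→l is +7, c→k is +8 — the shift increases by 1 each position. The shift increases by 1 at each position, starting from +5: 5, 6, 7, ….
For greet: g+5=l, r+6=x, e+7=l, e+8=m, t+9=c.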